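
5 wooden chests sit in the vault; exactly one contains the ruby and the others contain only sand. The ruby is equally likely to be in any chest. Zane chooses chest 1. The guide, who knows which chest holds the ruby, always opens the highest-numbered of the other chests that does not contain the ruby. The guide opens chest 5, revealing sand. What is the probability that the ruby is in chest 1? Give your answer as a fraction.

Consider each possible location of the ruby in turn.
If it is in any of chests 1, 2, 3, and 4 (prior 1/5 each): chest 5 is the highest-numbered option available, probability 1; weight (1/5)·1 = 1/5 each.
If it is in chest 5 (prior 1/5): the guide opened chest 5, so this case is ruled out; weight (1/5)·0 = 0.
The weights sum to 4/5.
So P(the ruby in chest 1 | the guide opened chest 5) = (1/5) / (4/5) = 1/4.

1/4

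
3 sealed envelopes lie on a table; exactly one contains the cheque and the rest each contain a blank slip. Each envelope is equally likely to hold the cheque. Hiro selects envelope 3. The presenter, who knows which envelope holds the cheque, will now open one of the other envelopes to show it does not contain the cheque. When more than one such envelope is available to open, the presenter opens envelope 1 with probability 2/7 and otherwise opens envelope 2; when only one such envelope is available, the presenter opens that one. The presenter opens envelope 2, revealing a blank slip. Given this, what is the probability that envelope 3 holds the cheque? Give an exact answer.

5/12

Apply Bayes' rule, conditioning on where the cheque actually is.
If it is in envelope 1 (prior 1/3): only envelope 2 is available, probability 1; weight (1/3)·1 = 1/3.
If it is in envelope 2 (prior 1/3): the presenter opened envelope 2, so this case is ruled out; weight (1/3)·0 = 0.
If it is in envelope 3 (prior 1/3): envelope 1 is available but not opened, probability 5/7; weight (1/3)·(5/7) = 5/21.
The weights sum to 4/7.
So P(the cheque in envelope 3 | the presenter opened envelope 2) = (5/21) / (4/7) = 5/12.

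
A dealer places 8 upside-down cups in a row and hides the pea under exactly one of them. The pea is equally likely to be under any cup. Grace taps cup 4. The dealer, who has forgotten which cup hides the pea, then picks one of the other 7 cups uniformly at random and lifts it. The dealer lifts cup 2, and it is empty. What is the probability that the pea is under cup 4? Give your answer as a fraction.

Because the dealer chose which cup to lift without knowing where the pea is, the choice is independent of the prize location. Learning that cup 2 does not hold the pea simply rules out that one location and leaves the remaining 7 cups still equally likely by symmetry.
So P(the pea under cup 4) = 1/7.

1/7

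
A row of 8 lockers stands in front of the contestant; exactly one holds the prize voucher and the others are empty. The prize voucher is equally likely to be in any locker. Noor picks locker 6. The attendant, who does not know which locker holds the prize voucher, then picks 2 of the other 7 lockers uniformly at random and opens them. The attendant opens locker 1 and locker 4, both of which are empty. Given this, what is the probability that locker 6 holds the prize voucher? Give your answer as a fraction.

1/6

Apply Bayes' rule, conditioning on where the prize voucher actually is.
If it is in either of lockers 1 and 4 (prior 1/8 each): that locker was opened and seen not to hold the prize — ruled out; weight (1/8)·0 = 0 each.
If it is in any of lockers 2, 3, 5, 6, 7, and 8 (prior 1/8 each): the attendant picks exactly this set with probability 1/21 regardless, and none is the prize; weight (1/8)·(1/21) = 1/168 each.
The weights sum to 1/28.
So P(the prize voucher in locker 6 | the attendant opened locker 1 and locker 4) = (1/168) / (1/28) = 1/6.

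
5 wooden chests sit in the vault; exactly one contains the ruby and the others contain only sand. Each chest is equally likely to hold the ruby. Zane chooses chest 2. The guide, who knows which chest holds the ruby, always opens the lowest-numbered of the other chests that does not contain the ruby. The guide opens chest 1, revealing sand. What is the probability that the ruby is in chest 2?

1/4

Condition on the true location of the ruby.
If it is in chest 1 (prior 1/5): the guide opened chest 1, so this case is ruled out; weight (1/5)·0 = 0.
If it is in any of chests 2, 3, 4, and 5 (prior 1/5 each): chest 1 is the lowest-numbered option available, probability 1; weight (1/5)·1 = 1/5 each.
The weights sum to 4/5.
So P(the ruby in chest 2 | the guide opened chest 1) = (1/5) / (4/5) = 1/4.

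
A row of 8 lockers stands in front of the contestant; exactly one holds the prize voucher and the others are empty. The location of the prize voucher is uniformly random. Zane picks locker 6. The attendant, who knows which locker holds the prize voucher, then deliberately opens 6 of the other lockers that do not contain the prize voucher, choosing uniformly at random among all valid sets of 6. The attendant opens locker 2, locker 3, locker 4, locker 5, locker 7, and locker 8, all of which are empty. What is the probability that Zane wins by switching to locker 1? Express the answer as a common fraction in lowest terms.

7/8

Apply Bayes' rule, conditioning on where the prize voucher actually is.
If it is in locker 1 (prior 1/8): the attendant has no choice, probability 1; weight (1/8)·1 = 1/8.
If it is in any of lockers 2, 3, 4, 5, 7, and 8 (prior 1/8 each): that locker was opened and seen not to hold the prize — ruled out; weight (1/8)·0 = 0 each.
If it is in locker 6 (prior 1/8): the attendant has 7 equally likely choices, so probability 1/7; weight (1/8)·(1/7) = 1/56.
The weights sum to 1/7.
So P(the prize voucher in locker 1 | the attendant opened locker 2, locker 3, locker 4, locker 5, locker 7, and locker 8) = (1/8) / (1/7) = 7/8.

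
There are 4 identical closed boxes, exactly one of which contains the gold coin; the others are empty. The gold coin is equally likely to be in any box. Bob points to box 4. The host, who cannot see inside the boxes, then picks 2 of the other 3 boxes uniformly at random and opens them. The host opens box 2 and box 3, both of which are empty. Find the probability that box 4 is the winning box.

Apply Bayes' rule, conditioning on where the gold coin actually is.
If it is in either of boxes 1 and 4 (prior 1/4 each): the host picks exactly this set with probability 1/3 regardless, and none is the prize; weight (1/4)·(1/3) = 1/12 each.
If it is in either of boxes 2 and 3 (prior 1/4 each): that box was opened and seen not to hold the prize — ruled out; weight (1/4)·0 = 0 each.
The weights sum to 1/6.
So P(the gold coin in box 4 | the host opened box 2 and box 3) = (1/12) / (1/6) = 1/2.

1/2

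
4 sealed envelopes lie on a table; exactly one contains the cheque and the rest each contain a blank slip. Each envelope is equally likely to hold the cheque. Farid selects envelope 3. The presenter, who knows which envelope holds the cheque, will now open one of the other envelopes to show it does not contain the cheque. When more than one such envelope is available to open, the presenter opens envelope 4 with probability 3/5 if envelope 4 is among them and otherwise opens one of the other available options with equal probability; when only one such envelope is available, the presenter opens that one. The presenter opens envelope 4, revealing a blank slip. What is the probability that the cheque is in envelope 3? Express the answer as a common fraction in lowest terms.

Apply Bayes' rule, conditioning on where the cheque actually is.
If it is in any of envelopes 1, 2, and 3 (prior 1/4 each): envelope 4 is available, opened with probability 3/5; weight (1/4)·(3/5) = 3/20 each.
If it is in envelope 4 (prior 1/4): the presenter opened envelope 4, so this case is ruled out; weight (1/4)·0 = 0.
The weights sum to 9/20.
So P(the cheque in envelope 3 | the presenter opened envelope 4) = (3/20) / (9/20) = 1/3.

1/3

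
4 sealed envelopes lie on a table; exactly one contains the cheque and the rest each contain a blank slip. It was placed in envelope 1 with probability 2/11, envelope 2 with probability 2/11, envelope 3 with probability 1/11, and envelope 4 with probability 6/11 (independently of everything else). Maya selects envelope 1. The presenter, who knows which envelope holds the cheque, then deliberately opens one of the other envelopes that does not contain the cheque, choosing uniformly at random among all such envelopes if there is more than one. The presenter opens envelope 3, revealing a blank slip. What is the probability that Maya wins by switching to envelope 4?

9/14

Apply Bayes' rule, conditioning on where the cheque actually is.
If it is in envelope 1 (prior 2/11): the presenter has 3 equally likely choices, so probability 1/3; weight (2/11)·(1/3) = 2/33.
If it is in envelope 2 (prior 2/11): the presenter has 2 equally likely choices, so probability 1/2; weight (2/11)·(1/2) = 1/11.
If it is in envelope 3 (prior 1/11): the presenter opened envelope 3, so this case is ruled out; weight (1/11)·0 = 0.
If it is in envelope 4 (prior 6/11): the presenter has 2 equally likely choices, so probability 1/2; weight (6/11)·(1/2) = 3/11.
The weights sum to 14/33.
So P(the cheque in envelope 4 | the presenter opened envelope 3) = (3/11) / (14/33) = 9/14.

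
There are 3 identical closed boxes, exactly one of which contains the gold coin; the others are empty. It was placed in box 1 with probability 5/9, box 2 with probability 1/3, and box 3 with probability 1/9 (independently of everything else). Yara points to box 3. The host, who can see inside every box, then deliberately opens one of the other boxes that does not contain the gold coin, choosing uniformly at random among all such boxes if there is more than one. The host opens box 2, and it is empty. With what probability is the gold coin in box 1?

Condition on the true location of the gold coin.
If it is in box 1 (prior 5/9): the host has no choice, probability 1; weight (5/9)·1 = 5/9.
If it is in box 2 (prior 1/3): the host opened box 2, so this case is ruled out; weight (1/3)·0 = 0.
If it is in box 3 (prior 1/9): the host has 2 equally likely choices, so probability 1/2; weight (1/9)·(1/2) = 1/18.
The weights sum to 11/18.
So P(the gold coin in box 1 | the host opened box 2) = (5/9) / (11/18) = 10/11.

10/11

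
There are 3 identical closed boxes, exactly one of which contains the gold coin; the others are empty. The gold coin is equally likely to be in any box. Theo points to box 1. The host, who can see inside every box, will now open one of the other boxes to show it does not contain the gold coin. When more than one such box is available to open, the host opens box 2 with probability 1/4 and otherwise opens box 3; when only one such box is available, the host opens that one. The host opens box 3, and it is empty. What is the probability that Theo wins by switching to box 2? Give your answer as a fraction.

Consider each possible location of the gold coin in turn.
If it is in box 1 (prior 1/3): box 2 is available but not opened, probability 3/4; weight (1/3)·(3/4) = 1/4.
If it is in box 2 (prior 1/3): only box 3 is available, probability 1; weight (1/3)·1 = 1/3.
If it is in box 3 (prior 1/3): the host opened box 3, so this case is ruled out; weight (1/3)·0 = 0.
The weights sum to 7/12.
So P(the gold coin in box 2 | the host opened box 3) = (1/3) / (7/12) = 4/7.

4/7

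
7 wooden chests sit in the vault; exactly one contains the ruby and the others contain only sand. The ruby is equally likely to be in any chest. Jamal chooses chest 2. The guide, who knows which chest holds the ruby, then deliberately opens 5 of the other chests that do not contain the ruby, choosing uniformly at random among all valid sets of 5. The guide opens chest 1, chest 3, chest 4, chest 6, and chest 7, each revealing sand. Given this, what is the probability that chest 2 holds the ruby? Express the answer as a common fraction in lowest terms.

Condition on the true location of the ruby.
If it is in any of chests 1, 3, 4, 6, and 7 (prior 1/7 each): that chest was opened and seen not to hold the prize — ruled out; weight (1/7)·0 = 0 each.
If it is in chest 2 (prior 1/7): the guide has 6 equally likely choices, so probability 1/6; weight (1/7)·(1/6) = 1/42.
If it is in chest 5 (prior 1/7): the guide has no choice, probability 1; weight (1/7)·1 = 1/7.
The weights sum to 1/6.
So P(the ruby in chest 2 | the guide opened chest 1, chest 3, chest 4, chest 6, and chest 7) = (1/42) / (1/6) = 1/7.

1/7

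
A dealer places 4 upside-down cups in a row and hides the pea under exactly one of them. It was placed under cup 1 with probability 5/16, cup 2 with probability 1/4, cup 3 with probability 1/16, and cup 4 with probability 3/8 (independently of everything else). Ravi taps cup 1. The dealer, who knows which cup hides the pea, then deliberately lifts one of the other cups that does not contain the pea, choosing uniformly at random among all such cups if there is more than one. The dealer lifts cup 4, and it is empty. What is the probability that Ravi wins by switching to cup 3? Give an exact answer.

Condition on the true location of the pea.
If it is under cup 1 (prior 5/16): the dealer has 3 equally likely choices, so probability 1/3; weight (5/16)·(1/3) = 5/48.
If it is under cup 2 (prior 1/4): the dealer has 2 equally likely choices, so probability 1/2; weight (1/4)·(1/2) = 1/8.
If it is under cup 3 (prior 1/16): the dealer has 2 equally likely choices, so probability 1/2; weight (1/16)·(1/2) = 1/32.
If it is under cup 4 (prior 3/8): the dealer opened cup 4, so this case is ruled out; weight (3/8)·0 = 0.
The weights sum to 25/96.
So P(the pea under cup 3 | the dealer opened cup 4) = (1/32) / (25/96) = 3/25.

3/25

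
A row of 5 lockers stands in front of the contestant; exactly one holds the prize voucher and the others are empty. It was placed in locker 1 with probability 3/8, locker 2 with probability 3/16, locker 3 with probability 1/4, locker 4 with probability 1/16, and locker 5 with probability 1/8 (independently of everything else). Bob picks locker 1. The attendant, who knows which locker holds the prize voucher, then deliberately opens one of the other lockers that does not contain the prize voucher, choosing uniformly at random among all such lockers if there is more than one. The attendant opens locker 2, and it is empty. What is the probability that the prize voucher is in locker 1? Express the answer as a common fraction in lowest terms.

9/23

Condition on the true location of the prize voucher.
If it is in locker 1 (prior 3/8): the attendant has 4 equally likely choices, so probability 1/4; weight (3/8)·(1/4) = 3/32.
If it is in locker 2 (prior 3/16): the attendant opened locker 2, so this case is ruled out; weight (3/16)·0 = 0.
If it is in locker 3 (prior 1/4): the attendant has 3 equally likely choices, so probability 1/3; weight (1/4)·(1/3) = 1/12.
If it is in locker 4 (prior 1/16): the attendant has 3 equally likely choices, so probability 1/3; weight (1/16)·(1/3) = 1/48.
If it is in locker 5 (prior 1/8): the attendant has 3 equally likely choices, so probability 1/3; weight (1/8)·(1/3) = 1/24.
The weights sum to 23/96.
So P(the prize voucher in locker 1 | the attendant opened locker 2) = (3/32) / (23/96) = 9/23.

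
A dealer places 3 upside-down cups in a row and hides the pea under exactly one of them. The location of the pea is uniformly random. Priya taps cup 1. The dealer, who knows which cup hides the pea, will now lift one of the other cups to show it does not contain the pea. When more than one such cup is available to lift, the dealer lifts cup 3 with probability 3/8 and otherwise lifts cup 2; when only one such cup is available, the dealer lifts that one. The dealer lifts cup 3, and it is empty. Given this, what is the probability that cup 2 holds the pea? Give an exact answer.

Condition on the true location of the pea.
If it is under cup 1 (prior 1/3): cup 3 is available, opened with probability 3/8; weight (1/3)·(3/8) = 1/8.
If it is under cup 2 (prior 1/3): only cup 3 is available, probability 1; weight (1/3)·1 = 1/3.
If it is under cup 3 (prior 1/3): the dealer opened cup 3, so this case is ruled out; weight (1/3)·0 = 0.
The weights sum to 11/24.
So P(the pea under cup 2 | the dealer opened cup 3) = (1/3) / (11/24) = 8/11.

8/11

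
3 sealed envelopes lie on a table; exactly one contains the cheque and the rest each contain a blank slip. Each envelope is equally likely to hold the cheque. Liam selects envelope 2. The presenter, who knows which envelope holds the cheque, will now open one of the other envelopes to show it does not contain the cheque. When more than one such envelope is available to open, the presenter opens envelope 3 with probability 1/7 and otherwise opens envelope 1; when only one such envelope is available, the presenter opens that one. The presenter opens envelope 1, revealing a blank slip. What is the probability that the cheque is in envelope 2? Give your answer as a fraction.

6/13

Condition on the true location of the cheque.
If it is in envelope 1 (prior 1/3): the presenter opened envelope 1, so this case is ruled out; weight (1/3)·0 = 0.
If it is in envelope 2 (prior 1/3): envelope 3 is available but not opened, probability 6/7; weight (1/3)·(6/7) = 2/7.
If it is in envelope 3 (prior 1/3): only envelope 1 is available, probability 1; weight (1/3)·1 = 1/3.
The weights sum to 13/21.
So P(the cheque in envelope 2 | the presenter opened envelope 1) = (2/7) / (13/21) = 6/13.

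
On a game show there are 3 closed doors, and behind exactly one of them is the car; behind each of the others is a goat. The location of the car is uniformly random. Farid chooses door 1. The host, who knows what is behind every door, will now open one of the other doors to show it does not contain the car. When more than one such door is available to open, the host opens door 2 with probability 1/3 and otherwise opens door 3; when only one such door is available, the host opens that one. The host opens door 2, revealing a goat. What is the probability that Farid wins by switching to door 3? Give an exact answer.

3/4

Apply Bayes' rule, conditioning on where the car actually is.
If it is behind door 1 (prior 1/3): door 2 is available, opened with probability 1/3; weight (1/3)·(1/3) = 1/9.
If it is behind door 2 (prior 1/3): the host opened door 2, so this case is ruled out; weight (1/3)·0 = 0.
If it is behind door 3 (prior 1/3): only door 2 is available, probability 1; weight (1/3)·1 = 1/3.
The weights sum to 4/9.
So P(the car behind door 3 | the host opened door 2) = (1/3) / (4/9) = 3/4.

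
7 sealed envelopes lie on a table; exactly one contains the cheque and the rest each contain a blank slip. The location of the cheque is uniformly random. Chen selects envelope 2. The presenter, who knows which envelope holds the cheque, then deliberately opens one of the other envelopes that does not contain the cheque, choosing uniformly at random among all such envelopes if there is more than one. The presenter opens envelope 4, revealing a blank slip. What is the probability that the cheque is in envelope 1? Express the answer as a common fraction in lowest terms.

Consider each possible location of the cheque in turn.
If it is in any of envelopes 1, 3, 5, 6, and 7 (prior 1/7 each): the presenter has 5 equally likely choices, so probability 1/5; weight (1/7)·(1/5) = 1/35 each.
If it is in envelope 2 (prior 1/7): the presenter has 6 equally likely choices, so probability 1/6; weight (1/7)·(1/6) = 1/42.
If it is in envelope 4 (prior 1/7): the presenter opened envelope 4, so this case is ruled out; weight (1/7)·0 = 0.
The weights sum to 1/6.
So P(the cheque in envelope 1 | the presenter opened envelope 4) = (1/35) / (1/6) = 6/35.

6/35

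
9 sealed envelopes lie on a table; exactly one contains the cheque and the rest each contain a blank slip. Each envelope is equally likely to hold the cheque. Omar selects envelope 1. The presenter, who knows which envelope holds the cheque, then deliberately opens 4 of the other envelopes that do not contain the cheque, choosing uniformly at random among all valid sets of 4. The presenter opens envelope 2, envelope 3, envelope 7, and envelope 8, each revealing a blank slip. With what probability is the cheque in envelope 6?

Apply Bayes' rule, conditioning on where the cheque actually is.
If it is in envelope 1 (prior 1/9): the presenter has 70 equally likely choices, so probability 1/70; weight (1/9)·(1/70) = 1/630.
If it is in any of envelopes 2, 3, 7, and 8 (prior 1/9 each): that envelope was opened and seen not to hold the prize — ruled out; weight (1/9)·0 = 0 each.
If it is in any of envelopes 4, 5, 6, and 9 (prior 1/9 each): the presenter has 35 equally likely choices, so probability 1/35; weight (1/9)·(1/35) = 1/315 each.
The weights sum to 1/70.
So P(the cheque in envelope 6 | the presenter opened envelope 2, envelope 3, envelope 7, and envelope 8) = (1/315) / (1/70) = 2/9.

2/9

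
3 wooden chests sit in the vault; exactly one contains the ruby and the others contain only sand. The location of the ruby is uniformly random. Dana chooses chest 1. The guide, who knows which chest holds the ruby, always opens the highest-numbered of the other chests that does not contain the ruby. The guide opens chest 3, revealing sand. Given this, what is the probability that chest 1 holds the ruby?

Consider each possible location of the ruby in turn.
If it is in either of chests 1 and 2 (prior 1/3 each): chest 3 is the highest-numbered option available, probability 1; weight (1/3)·1 = 1/3 each.
If it is in chest 3 (prior 1/3): the guide opened chest 3, so this case is ruled out; weight (1/3)·0 = 0.
The weights sum to 2/3.
So P(the ruby in chest 1 | the guide opened chest 3) = (1/3) / (2/3) = 1/2.

1/2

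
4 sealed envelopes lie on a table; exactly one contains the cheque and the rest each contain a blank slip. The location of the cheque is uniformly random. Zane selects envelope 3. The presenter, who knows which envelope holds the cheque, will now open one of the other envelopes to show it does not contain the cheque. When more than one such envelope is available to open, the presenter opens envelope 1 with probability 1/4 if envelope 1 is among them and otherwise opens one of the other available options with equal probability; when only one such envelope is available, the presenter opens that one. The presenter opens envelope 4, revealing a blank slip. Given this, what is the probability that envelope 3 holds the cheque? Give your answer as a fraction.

Apply Bayes' rule, conditioning on where the cheque actually is.
If it is in envelope 1 (prior 1/4): envelope 1 holds the prize so is unavailable; the presenter chooses uniformly among the 2 others, probability 1/2; weight (1/4)·(1/2) = 1/8.
If it is in envelope 2 (prior 1/4): envelope 1 is available but not opened, probability 3/4; weight (1/4)·(3/4) = 3/16.
If it is in envelope 3 (prior 1/4): envelope 1 is available but not opened; envelope 4 gets probability (1 − 1/4)/2 = 3/8; weight (1/4)·(3/8) = 3/32.
If it is in envelope 4 (prior 1/4): the presenter opened envelope 4, so this case is ruled out; weight (1/4)·0 = 0.
The weights sum to 13/32.
So P(the cheque in envelope 3 | the presenter opened envelope 4) = (3/32) / (13/32) = 3/13.

3/13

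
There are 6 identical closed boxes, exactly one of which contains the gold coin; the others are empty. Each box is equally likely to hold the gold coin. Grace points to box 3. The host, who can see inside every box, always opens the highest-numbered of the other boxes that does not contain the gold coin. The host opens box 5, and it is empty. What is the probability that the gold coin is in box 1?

0

Condition on the true location of the gold coin.
If it is in any of boxes 1, 2, 3, and 4 (prior 1/6 each): the host would have opened box 6 instead, probability 0; weight (1/6)·0 = 0 each.
If it is in box 5 (prior 1/6): the host opened box 5, so this case is ruled out; weight (1/6)·0 = 0.
If it is in box 6 (prior 1/6): box 5 is the highest-numbered option available, probability 1; weight (1/6)·1 = 1/6.
The weights sum to 1/6.
So P(the gold coin in box 1 | the host opened box 5) = 0 / (1/6) = 0.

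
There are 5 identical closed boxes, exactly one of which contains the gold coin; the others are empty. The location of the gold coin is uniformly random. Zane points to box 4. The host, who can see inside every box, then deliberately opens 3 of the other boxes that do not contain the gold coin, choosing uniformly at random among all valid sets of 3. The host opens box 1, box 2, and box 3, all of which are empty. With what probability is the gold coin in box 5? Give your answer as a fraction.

Consider each possible location of the gold coin in turn.
If it is in any of boxes 1, 2, and 3 (prior 1/5 each): that box was opened and seen not to hold the prize — ruled out; weight (1/5)·0 = 0 each.
If it is in box 4 (prior 1/5): the host has 4 equally likely choices, so probability 1/4; weight (1/5)·(1/4) = 1/20.
If it is in box 5 (prior 1/5): the host has no choice, probability 1; weight (1/5)·1 = 1/5.
The weights sum to 1/4.
So P(the gold coin in box 5 | the host opened box 1, box 2, and box 3) = (1/5) / (1/4) = 4/5.

4/5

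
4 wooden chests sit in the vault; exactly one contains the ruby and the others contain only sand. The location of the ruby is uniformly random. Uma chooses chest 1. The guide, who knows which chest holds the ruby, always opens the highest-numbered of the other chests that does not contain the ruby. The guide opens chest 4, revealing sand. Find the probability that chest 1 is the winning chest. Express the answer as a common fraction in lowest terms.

Condition on the true location of the ruby.
If it is in any of chests 1, 2, and 3 (prior 1/4 each): chest 4 is the highest-numbered option available, probability 1; weight (1/4)·1 = 1/4 each.
If it is in chest 4 (prior 1/4): the guide opened chest 4, so this case is ruled out; weight (1/4)·0 = 0.
The weights sum to 3/4.
So P(the ruby in chest 1 | the guide opened chest 4) = (1/4) / (3/4) = 1/3.

1/3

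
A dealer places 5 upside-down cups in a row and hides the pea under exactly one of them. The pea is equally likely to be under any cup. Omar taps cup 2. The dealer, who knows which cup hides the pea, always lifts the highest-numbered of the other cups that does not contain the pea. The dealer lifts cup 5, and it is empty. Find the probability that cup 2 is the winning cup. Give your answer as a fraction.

1/4

Apply Bayes' rule, conditioning on where the pea actually is.
If it is under any of cups 1, 2, 3, and 4 (prior 1/5 each): cup 5 is the highest-numbered option available, probability 1; weight (1/5)·1 = 1/5 each.
If it is under cup 5 (prior 1/5): the dealer opened cup 5, so this case is ruled out; weight (1/5)·0 = 0.
The weights sum to 4/5.
So P(the pea under cup 2 | the dealer opened cup 5) = (1/5) / (4/5) = 1/4.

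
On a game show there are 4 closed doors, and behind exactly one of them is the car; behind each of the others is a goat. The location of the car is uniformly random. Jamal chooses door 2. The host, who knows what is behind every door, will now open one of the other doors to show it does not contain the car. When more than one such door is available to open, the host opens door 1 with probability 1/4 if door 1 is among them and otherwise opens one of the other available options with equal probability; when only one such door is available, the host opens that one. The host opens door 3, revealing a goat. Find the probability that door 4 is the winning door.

6/13

Apply Bayes' rule, conditioning on where the car actually is.
If it is behind door 1 (prior 1/4): door 1 holds the prize so is unavailable; the host chooses uniformly among the 2 others, probability 1/2; weight (1/4)·(1/2) = 1/8.
If it is behind door 2 (prior 1/4): door 1 is available but not opened; door 3 gets probability (1 − 1/4)/2 = 3/8; weight (1/4)·(3/8) = 3/32.
If it is behind door 3 (prior 1/4): the host opened door 3, so this case is ruled out; weight (1/4)·0 = 0.
If it is behind door 4 (prior 1/4): door 1 is available but not opened, probability 3/4; weight (1/4)·(3/4) = 3/16.
The weights sum to 13/32.
So P(the car behind door 4 | the host opened door 3) = (3/16) / (13/32) = 6/13.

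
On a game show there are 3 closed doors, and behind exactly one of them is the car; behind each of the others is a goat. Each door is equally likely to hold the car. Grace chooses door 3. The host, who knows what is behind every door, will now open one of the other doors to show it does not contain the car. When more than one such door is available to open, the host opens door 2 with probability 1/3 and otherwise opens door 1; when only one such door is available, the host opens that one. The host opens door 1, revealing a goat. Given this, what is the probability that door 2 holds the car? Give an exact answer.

3/5

Apply Bayes' rule, conditioning on where the car actually is.
If it is behind door 1 (prior 1/3): the host opened door 1, so this case is ruled out; weight (1/3)·0 = 0.
If it is behind door 2 (prior 1/3): only door 1 is available, probability 1; weight (1/3)·1 = 1/3.
If it is behind door 3 (prior 1/3): door 2 is available but not opened, probability 2/3; weight (1/3)·(2/3) = 2/9.
The weights sum to 5/9.
So P(the car behind door 2 | the host opened door 1) = (1/3) / (5/9) = 3/5.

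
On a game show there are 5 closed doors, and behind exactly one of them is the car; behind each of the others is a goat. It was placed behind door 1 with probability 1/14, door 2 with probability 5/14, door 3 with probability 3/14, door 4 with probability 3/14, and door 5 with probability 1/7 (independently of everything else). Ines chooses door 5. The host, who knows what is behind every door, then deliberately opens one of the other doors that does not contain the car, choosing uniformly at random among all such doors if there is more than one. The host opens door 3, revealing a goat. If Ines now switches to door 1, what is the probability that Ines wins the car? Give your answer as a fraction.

2/21

Condition on the true location of the car.
If it is behind door 1 (prior 1/14): the host has 3 equally likely choices, so probability 1/3; weight (1/14)·(1/3) = 1/42.
If it is behind door 2 (prior 5/14): the host has 3 equally likely choices, so probability 1/3; weight (5/14)·(1/3) = 5/42.
If it is behind door 3 (prior 3/14): the host opened door 3, so this case is ruled out; weight (3/14)·0 = 0.
If it is behind door 4 (prior 3/14): the host has 3 equally likely choices, so probability 1/3; weight (3/14)·(1/3) = 1/14.
If it is behind door 5 (prior 1/7): the host has 4 equally likely choices, so probability 1/4; weight (1/7)·(1/4) = 1/28.
The weights sum to 1/4.
So P(the car behind door 1 | the host opened door 3) = (1/42) / (1/4) = 2/21.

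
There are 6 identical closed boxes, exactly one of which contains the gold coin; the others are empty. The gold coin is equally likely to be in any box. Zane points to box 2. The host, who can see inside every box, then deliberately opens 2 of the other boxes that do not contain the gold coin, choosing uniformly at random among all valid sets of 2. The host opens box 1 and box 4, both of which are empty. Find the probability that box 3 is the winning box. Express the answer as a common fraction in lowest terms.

Condition on the true location of the gold coin.
If it is in either of boxes 1 and 4 (prior 1/6 each): that box was opened and seen not to hold the prize — ruled out; weight (1/6)·0 = 0 each.
If it is in box 2 (prior 1/6): the host has 10 equally likely choices, so probability 1/10; weight (1/6)·(1/10) = 1/60.
If it is in any of boxes 3, 5, and 6 (prior 1/6 each): the host has 6 equally likely choices, so probability 1/6; weight (1/6)·(1/6) = 1/36 each.
The weights sum to 1/10.
So P(the gold coin in box 3 | the host opened box 1 and box 4) = (1/36) / (1/10) = 5/18.

5/18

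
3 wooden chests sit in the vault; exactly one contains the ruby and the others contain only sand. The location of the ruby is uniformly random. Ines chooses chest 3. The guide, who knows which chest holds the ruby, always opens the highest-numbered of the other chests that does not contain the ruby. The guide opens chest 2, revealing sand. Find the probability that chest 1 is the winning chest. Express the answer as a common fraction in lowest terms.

Condition on the true location of the ruby.
If it is in either of chests 1 and 3 (prior 1/3 each): chest 2 is the highest-numbered option available, probability 1; weight (1/3)·1 = 1/3 each.
If it is in chest 2 (prior 1/3): the guide opened chest 2, so this case is ruled out; weight (1/3)·0 = 0.
The weights sum to 2/3.
So P(the ruby in chest 1 | the guide opened chest 2) = (1/3) / (2/3) = 1/2.

1/2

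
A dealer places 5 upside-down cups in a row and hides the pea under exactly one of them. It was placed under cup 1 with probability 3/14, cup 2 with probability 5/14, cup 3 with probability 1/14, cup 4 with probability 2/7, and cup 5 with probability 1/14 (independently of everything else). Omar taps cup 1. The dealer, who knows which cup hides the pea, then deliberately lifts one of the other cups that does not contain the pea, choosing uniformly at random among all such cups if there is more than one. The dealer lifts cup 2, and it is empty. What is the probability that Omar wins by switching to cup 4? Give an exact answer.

Apply Bayes' rule, conditioning on where the pea actually is.
If it is under cup 1 (prior 3/14): the dealer has 4 equally likely choices, so probability 1/4; weight (3/14)·(1/4) = 3/56.
If it is under cup 2 (prior 5/14): the dealer opened cup 2, so this case is ruled out; weight (5/14)·0 = 0.
If it is under either of cups 3 and 5 (prior 1/14 each): the dealer has 3 equally likely choices, so probability 1/3; weight (1/14)·(1/3) = 1/42 each.
If it is under cup 4 (prior 2/7): the dealer has 3 equally likely choices, so probability 1/3; weight (2/7)·(1/3) = 2/21.
The weights sum to 11/56.
So P(the pea under cup 4 | the dealer opened cup 2) = (2/21) / (11/56) = 16/33.

16/33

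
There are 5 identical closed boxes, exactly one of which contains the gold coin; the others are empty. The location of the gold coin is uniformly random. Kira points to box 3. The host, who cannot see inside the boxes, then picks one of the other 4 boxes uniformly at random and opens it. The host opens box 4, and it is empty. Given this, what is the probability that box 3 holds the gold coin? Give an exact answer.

Condition on the true location of the gold coin.
If it is in any of boxes 1, 2, 3, and 5 (prior 1/5 each): the host picks box 4 with probability 1/4 regardless, and it is not the prize; weight (1/5)·(1/4) = 1/20 each.
If it is in box 4 (prior 1/5): the host opened box 4, so this case is ruled out; weight (1/5)·0 = 0.
The weights sum to 1/5.
So P(the gold coin in box 3 | the host opened box 4) = (1/20) / (1/5) = 1/4.

1/4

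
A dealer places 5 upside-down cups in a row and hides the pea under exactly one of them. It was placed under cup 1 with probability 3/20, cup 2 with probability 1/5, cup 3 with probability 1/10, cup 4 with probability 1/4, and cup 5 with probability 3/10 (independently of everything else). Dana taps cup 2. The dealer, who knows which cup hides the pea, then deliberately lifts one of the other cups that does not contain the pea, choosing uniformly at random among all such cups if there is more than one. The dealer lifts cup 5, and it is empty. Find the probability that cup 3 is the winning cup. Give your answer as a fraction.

2/13

Condition on the true location of the pea.
If it is under cup 1 (prior 3/20): the dealer has 3 equally likely choices, so probability 1/3; weight (3/20)·(1/3) = 1/20.
If it is under cup 2 (prior 1/5): the dealer has 4 equally likely choices, so probability 1/4; weight (1/5)·(1/4) = 1/20.
If it is under cup 3 (prior 1/10): the dealer has 3 equally likely choices, so probability 1/3; weight (1/10)·(1/3) = 1/30.
If it is under cup 4 (prior 1/4): the dealer has 3 equally likely choices, so probability 1/3; weight (1/4)·(1/3) = 1/12.
If it is under cup 5 (prior 3/10): the dealer opened cup 5, so this case is ruled out; weight (3/10)·0 = 0.
The weights sum to 13/60.
So P(the pea under cup 3 | the dealer opened cup 5) = (1/30) / (13/60) = 2/13.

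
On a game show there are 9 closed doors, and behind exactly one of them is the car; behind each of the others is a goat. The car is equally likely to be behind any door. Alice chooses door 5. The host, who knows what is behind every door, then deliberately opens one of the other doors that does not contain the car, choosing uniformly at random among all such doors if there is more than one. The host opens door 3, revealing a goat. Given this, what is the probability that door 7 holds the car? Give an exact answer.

8/63

Apply Bayes' rule, conditioning on where the car actually is.
If it is behind any of doors 1, 2, 4, 6, 7, 8, and 9 (prior 1/9 each): the host has 7 equally likely choices, so probability 1/7; weight (1/9)·(1/7) = 1/63 each.
If it is behind door 3 (prior 1/9): the host opened door 3, so this case is ruled out; weight (1/9)·0 = 0.
If it is behind door 5 (prior 1/9): the host has 8 equally likely choices, so probability 1/8; weight (1/9)·(1/8) = 1/72.
The weights sum to 1/8.
So P(the car behind door 7 | the host opened door 3) = (1/63) / (1/8) = 8/63.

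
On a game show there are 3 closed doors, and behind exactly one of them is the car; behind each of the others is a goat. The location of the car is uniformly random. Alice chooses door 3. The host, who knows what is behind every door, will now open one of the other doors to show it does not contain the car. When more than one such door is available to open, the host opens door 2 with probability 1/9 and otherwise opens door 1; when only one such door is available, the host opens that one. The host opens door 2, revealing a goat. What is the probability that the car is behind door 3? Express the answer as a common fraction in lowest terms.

1/10

Apply Bayes' rule, conditioning on where the car actually is.
If it is behind door 1 (prior 1/3): only door 2 is available, probability 1; weight (1/3)·1 = 1/3.
If it is behind door 2 (prior 1/3): the host opened door 2, so this case is ruled out; weight (1/3)·0 = 0.
If it is behind door 3 (prior 1/3): door 2 is available, opened with probability 1/9; weight (1/3)·(1/9) = 1/27.
The weights sum to 10/27.
So P(the car behind door 3 | the host opened door 2) = (1/27) / (10/27) = 1/10.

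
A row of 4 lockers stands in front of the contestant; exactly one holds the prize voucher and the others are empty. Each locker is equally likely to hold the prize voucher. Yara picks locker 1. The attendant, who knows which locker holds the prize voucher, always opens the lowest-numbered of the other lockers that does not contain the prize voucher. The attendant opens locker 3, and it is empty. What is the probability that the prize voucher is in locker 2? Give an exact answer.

Consider each possible location of the prize voucher in turn.
If it is in either of lockers 1 and 4 (prior 1/4 each): the attendant would have opened locker 2 instead, probability 0; weight (1/4)·0 = 0 each.
If it is in locker 2 (prior 1/4): locker 3 is the lowest-numbered option available, probability 1; weight (1/4)·1 = 1/4.
If it is in locker 3 (prior 1/4): the attendant opened locker 3, so this case is ruled out; weight (1/4)·0 = 0.
The weights sum to 1/4.
So P(the prize voucher in locker 2 | the attendant opened locker 3) = (1/4) / (1/4) = 1.

1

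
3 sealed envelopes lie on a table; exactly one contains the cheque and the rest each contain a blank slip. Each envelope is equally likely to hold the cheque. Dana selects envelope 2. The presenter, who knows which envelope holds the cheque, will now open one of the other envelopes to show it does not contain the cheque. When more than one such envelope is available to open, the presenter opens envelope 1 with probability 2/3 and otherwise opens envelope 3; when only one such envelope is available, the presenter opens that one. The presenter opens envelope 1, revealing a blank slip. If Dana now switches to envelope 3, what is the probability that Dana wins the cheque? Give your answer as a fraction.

3/5

Apply Bayes' rule, conditioning on where the cheque actually is.
If it is in envelope 1 (prior 1/3): the presenter opened envelope 1, so this case is ruled out; weight (1/3)·0 = 0.
If it is in envelope 2 (prior 1/3): envelope 1 is available, opened with probability 2/3; weight (1/3)·(2/3) = 2/9.
If it is in envelope 3 (prior 1/3): only envelope 1 is available, probability 1; weight (1/3)·1 = 1/3.
The weights sum to 5/9.
So P(the cheque in envelope 3 | the presenter opened envelope 1) = (1/3) / (5/9) = 3/5.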